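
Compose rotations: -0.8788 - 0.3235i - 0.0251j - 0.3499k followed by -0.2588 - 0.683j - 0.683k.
-0.0287 + 0.3056i + 0.8277j + 0.4698k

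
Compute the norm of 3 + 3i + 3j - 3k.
6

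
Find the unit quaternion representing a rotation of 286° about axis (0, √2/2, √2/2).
-0.7986 + 0.4255j + 0.4255k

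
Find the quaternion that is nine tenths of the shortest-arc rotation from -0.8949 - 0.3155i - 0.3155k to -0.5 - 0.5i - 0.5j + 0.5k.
-0.5798 - 0.5083i - 0.4693j + 0.4303k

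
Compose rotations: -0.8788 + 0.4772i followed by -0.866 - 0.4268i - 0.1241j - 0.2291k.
0.9647 - 0.0382i - 0.0003j + 0.2606k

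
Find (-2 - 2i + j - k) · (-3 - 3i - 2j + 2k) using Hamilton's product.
4 + 12i + 8j + 6k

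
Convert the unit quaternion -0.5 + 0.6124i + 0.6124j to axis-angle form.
axis = (√2/2, √2/2, 0), θ = 4π/3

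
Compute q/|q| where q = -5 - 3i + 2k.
-0.8111 - 0.4867i + 0.3244k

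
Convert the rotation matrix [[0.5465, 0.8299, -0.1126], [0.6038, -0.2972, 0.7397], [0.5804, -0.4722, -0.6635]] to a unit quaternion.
-0.3827 + 0.7917i + 0.4527j + 0.1477k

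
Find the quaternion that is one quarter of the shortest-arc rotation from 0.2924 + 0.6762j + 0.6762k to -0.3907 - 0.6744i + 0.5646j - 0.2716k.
0.1211 - 0.2458i + 0.8151j + 0.5104k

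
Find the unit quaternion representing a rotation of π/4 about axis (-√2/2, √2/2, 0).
0.9239 - 0.2706i + 0.2706j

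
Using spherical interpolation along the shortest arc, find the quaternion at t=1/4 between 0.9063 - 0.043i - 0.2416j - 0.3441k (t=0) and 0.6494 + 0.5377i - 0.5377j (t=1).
0.8935 + 0.1151i - 0.3392j - 0.2709k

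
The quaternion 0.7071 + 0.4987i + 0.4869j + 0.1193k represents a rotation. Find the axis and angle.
axis = (0.7053, 0.6886, 0.1687), θ = π/2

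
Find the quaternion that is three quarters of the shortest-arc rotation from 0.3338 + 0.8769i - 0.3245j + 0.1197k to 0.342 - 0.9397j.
0.3871 + 0.2712i - 0.8805j + 0.037k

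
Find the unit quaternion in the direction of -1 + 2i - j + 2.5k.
-0.2857 + 0.5714i - 0.2857j + 0.7143k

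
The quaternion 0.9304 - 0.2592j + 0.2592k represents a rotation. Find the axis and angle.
axis = (0, -√2/2, √2/2), θ = 43°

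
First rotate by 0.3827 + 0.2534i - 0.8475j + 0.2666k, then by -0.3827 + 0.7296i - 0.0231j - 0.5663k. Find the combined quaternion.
-0.1999 - 0.3039i - 0.0225j - 0.9312k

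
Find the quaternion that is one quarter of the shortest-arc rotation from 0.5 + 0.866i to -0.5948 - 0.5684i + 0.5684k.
0.5468 + 0.8233i - 0.1523k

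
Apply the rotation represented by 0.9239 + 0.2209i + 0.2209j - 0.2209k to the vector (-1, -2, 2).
(-1.195, -2.311, 1.494)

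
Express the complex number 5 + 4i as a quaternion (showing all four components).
5 + 4i + 0j + 0k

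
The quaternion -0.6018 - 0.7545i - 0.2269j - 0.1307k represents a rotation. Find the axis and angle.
axis = (-0.9447, -0.2841, -0.1637), θ = 254°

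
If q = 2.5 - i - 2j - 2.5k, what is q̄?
2.5 + i + 2j + 2.5k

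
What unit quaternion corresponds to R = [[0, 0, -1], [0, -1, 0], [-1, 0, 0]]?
-0.7071i + 0.7071k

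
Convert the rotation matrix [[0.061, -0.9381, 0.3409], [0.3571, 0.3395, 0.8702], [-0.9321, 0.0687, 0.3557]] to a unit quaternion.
0.6626 - 0.3024i + 0.4803j + 0.4887k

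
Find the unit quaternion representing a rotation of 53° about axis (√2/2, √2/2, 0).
0.8949 + 0.3155i + 0.3155j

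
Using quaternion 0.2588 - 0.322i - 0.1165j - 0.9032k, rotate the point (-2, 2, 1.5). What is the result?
(3.184, -0.327, -0.048)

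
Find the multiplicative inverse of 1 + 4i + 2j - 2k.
0.04 - 0.16i - 0.08j + 0.08k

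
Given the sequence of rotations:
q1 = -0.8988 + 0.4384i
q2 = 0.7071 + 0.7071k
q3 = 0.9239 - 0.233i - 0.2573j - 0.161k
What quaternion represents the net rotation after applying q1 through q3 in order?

q2 · q1 = -0.6355 + 0.31i + 0.31j - 0.6355k
q3 · q2 · q1 = -0.5375 + 0.6479i + 0.2519j - 0.4773k
-0.5375 + 0.6479i + 0.2519j - 0.4773k


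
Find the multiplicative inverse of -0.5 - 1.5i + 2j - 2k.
-0.0476 + 0.1429i - 0.1905j + 0.1905k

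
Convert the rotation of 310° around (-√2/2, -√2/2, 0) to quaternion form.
-0.9063 - 0.2988i - 0.2988j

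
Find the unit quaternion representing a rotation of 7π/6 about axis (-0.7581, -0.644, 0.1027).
-0.2588 - 0.7323i - 0.6221j + 0.0992k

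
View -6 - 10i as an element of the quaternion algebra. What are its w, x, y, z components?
-6 - 10i + 0j + 0k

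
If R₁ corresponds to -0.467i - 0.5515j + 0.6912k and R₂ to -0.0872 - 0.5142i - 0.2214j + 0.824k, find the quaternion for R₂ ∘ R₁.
-0.9318 + 0.3421i + 0.0187j + 0.1199k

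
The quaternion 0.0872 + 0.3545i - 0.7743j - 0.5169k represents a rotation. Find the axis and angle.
axis = (0.3559, -0.7773, -0.5189), θ = 170°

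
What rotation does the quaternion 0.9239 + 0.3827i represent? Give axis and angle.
axis = (1, 0, 0), θ = π/4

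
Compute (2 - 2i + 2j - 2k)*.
2 + 2i - 2j + 2k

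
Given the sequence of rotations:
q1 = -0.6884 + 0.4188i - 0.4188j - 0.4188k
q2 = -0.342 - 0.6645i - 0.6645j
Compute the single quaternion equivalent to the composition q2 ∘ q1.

q2 · q1 = 0.2354 + 0.5925i + 0.3224j + 0.6998k
0.2354 + 0.5925i + 0.3224j + 0.6998k


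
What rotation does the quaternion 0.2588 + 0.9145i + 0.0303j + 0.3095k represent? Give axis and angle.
axis = (0.9468, 0.0314, 0.3204), θ = 5π/6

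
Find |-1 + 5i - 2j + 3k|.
√39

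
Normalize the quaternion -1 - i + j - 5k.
-0.189 - 0.189i + 0.189j - 0.9449k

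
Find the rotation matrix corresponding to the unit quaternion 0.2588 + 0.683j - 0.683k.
[[-0.866, 0.3535, 0.3535], [-0.3535, 0.067, -0.933], [-0.3535, -0.933, 0.067]]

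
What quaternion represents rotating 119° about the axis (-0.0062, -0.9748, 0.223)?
0.5075 - 0.0053i - 0.8399j + 0.1921k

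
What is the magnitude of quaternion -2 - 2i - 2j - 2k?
4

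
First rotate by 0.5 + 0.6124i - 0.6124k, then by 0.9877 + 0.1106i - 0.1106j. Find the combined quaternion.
0.4261 + 0.7279i + 0.0124j - 0.5371k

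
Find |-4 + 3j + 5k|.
√50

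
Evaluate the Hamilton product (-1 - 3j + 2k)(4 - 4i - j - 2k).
-3 + 12i - 19j - 2k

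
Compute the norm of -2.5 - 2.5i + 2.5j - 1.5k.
√21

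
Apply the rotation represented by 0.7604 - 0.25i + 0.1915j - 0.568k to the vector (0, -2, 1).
(-0.961, -0.297, 1.997)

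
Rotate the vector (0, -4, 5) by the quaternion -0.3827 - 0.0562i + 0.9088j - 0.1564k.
(-2.503, -5.415, -2.326)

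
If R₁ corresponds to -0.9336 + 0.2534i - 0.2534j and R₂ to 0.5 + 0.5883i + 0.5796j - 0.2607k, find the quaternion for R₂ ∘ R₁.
-0.469 - 0.4886i - 0.7339j - 0.0526k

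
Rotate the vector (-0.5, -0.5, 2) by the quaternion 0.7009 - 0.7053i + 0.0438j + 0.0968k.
(-0.54, 1.964, 0.592)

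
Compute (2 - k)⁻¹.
0.4 + 0.2k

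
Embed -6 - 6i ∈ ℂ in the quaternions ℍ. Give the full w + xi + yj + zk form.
-6 - 6i + 0j + 0k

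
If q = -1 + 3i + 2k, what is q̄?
-1 - 3i - 2k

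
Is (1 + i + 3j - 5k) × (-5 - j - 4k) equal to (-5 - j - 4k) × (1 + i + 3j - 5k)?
No: pq = -22 - 22i - 12j + 20k ≠ -22 + 12i - 20j + 22k = qp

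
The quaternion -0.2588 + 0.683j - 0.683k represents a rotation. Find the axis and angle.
axis = (0, √2/2, -√2/2), θ = 7π/6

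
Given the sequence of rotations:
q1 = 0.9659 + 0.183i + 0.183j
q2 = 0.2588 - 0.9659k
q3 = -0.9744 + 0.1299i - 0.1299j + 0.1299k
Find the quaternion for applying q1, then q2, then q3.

q2 · q1 = 0.25 + 0.2241i - 0.1294j - 0.933k
q3 · q2 · q1 = -0.1683 - 0.0479i + 0.2439j + 0.9539k
-0.1683 - 0.0479i + 0.2439j + 0.9539k


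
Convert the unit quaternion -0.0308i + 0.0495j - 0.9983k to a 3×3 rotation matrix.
[[-0.9981, -0.003, 0.0615], [-0.003, -0.9951, -0.0988], [0.0615, -0.0988, 0.9932]]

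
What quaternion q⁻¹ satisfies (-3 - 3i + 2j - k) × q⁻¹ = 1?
-0.1304 + 0.1304i - 0.087j + 0.0435k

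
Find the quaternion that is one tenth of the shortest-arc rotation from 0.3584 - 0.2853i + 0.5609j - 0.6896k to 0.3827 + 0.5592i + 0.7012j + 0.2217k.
0.3972 - 0.1969i + 0.6357j - 0.632k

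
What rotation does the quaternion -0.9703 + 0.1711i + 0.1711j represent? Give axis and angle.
axis = (√2/2, √2/2, 0), θ = 332°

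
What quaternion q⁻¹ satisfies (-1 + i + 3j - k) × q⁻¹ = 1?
-0.0833 - 0.0833i - 0.25j + 0.0833k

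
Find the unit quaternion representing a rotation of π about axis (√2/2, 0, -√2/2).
0.7071i - 0.7071k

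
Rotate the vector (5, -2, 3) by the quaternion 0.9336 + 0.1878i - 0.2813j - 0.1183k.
(2.129, -4.288, 3.883)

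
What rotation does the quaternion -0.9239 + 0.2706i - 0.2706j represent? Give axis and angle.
axis = (√2/2, -√2/2, 0), θ = 7π/4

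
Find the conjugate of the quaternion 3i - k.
-3i + k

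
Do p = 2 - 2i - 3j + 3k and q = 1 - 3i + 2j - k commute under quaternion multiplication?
No: pq = 5 - 11i - 10j - 12k ≠ 5 - 5i + 12j + 14k = qp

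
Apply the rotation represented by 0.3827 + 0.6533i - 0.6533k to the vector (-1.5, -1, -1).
(0.134, 1.957, 0.634)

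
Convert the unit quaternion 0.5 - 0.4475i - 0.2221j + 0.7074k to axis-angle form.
axis = (-0.5167, -0.2565, 0.8168), θ = 2π/3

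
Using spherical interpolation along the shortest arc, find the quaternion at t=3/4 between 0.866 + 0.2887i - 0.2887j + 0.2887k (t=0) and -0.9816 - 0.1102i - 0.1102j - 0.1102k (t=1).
0.9743 + 0.1591i + 0.0092j + 0.1591k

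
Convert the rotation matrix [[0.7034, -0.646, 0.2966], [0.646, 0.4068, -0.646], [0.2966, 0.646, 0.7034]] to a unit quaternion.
0.8387 + 0.3851i + 0.3851k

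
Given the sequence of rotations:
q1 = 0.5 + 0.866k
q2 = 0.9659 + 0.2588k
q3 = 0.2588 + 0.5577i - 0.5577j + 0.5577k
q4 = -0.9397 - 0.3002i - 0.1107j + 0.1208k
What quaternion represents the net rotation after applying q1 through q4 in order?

q2 · q1 = 0.2588 + 0.9659k
q3 · q2 · q1 = -0.4717 - 0.3943i - 0.683j + 0.3943k
q4 · q3 · q2 · q1 = 0.2016 + 0.551i + 0.7648j - 0.2661k
0.2016 + 0.551i + 0.7648j - 0.2661k


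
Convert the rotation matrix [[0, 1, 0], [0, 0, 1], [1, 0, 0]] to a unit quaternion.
-0.5 + 0.5i + 0.5j + 0.5k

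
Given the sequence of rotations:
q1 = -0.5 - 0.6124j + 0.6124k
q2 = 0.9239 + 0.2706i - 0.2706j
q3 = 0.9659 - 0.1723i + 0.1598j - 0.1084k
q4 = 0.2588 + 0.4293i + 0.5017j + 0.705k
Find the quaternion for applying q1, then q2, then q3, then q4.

q2 · q1 = -0.6277 - 0.301i - 0.5962j + 0.4001k
q3 · q2 · q1 = -0.5195 - 0.1833i - 0.5746j + 0.6053k
q4 · q3 · q2 · q1 = -0.1942 + 0.4383i - 0.7984j - 0.3643k
-0.1942 + 0.4383i - 0.7984j - 0.3643k


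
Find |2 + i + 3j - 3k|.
√23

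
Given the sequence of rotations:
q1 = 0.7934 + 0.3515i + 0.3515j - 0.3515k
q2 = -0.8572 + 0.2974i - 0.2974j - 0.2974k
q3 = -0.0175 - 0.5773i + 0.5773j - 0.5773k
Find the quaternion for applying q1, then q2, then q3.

q2 · q1 = -0.7846 + 0.1437i - 0.5373j + 0.2744k
q3 · q2 · q1 = 0.5653 + 0.2987i - 0.3681j + 0.6754k
0.5653 + 0.2987i - 0.3681j + 0.6754k


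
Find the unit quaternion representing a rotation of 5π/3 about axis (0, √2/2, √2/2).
-0.866 + 0.3536j + 0.3536k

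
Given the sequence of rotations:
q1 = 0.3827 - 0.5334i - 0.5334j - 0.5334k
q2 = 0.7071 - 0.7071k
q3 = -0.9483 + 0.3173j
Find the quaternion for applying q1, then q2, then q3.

q2 · q1 = -0.1066 - 0.7543i - 0.6478k
q3 · q2 · q1 = 0.1011 + 0.5098i - 0.0338j + 0.8536k
0.1011 + 0.5098i - 0.0338j + 0.8536k


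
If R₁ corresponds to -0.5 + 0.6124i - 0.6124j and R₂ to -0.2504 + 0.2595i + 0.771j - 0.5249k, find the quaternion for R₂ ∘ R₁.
0.4384 - 0.6045i - 0.5536j - 0.3686k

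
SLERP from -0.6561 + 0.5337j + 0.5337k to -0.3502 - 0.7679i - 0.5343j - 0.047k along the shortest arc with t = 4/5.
0.1332 + 0.7158i + 0.6553j + 0.201k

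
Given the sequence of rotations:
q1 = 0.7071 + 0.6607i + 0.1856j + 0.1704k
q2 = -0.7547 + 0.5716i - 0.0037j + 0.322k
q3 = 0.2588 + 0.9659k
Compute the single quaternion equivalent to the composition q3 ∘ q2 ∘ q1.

q2 · q1 = -0.9655 - 0.1548i - 0.0273j + 0.2076k
q3 · q2 · q1 = -0.4504 - 0.0137i - 0.1566j - 0.8788k
-0.4504 - 0.0137i - 0.1566j - 0.8788k


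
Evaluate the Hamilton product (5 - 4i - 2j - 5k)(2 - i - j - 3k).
-11 - 12i - 16j - 23k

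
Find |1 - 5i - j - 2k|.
√31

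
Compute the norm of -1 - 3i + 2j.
√14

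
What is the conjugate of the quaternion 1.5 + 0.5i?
1.5 - 0.5i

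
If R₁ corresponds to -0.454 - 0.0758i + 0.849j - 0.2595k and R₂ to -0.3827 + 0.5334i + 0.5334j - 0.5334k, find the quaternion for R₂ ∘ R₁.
-0.3771 + 0.1013i - 0.3882j + 0.8348k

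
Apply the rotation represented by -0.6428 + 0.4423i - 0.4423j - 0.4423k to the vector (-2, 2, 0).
(-2.355, 0.08, 1.565)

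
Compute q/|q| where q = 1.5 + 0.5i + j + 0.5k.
0.7746 + 0.2582i + 0.5164j + 0.2582k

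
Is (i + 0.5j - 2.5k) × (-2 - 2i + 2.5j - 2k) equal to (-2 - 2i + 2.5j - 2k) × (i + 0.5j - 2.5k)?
No: pq = -4.25 + 3.25i + 6j + 8.5k ≠ -4.25 - 7.25i - 8j + 1.5k = qp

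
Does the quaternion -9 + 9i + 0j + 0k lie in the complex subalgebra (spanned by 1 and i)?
Yes. The quaternion -9 + 9i has j- and k-coefficients y = z = 0, so it lies in the complex subalgebra spanned by 1 and i.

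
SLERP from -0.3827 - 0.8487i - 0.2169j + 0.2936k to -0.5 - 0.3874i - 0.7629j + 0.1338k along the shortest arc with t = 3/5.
-0.4859 - 0.6164i - 0.5819j + 0.2131k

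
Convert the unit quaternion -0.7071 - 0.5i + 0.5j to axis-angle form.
axis = (-√2/2, √2/2, 0), θ = 3π/2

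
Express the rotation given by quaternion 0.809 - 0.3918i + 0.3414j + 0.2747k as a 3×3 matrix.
[[0.616, -0.712, 0.3371], [0.1769, 0.5421, 0.8215], [-0.7676, -0.4464, 0.4599]]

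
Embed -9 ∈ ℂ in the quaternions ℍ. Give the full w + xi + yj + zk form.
-9 + 0i + 0j + 0k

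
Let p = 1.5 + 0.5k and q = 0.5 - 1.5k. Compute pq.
1.5 - 2k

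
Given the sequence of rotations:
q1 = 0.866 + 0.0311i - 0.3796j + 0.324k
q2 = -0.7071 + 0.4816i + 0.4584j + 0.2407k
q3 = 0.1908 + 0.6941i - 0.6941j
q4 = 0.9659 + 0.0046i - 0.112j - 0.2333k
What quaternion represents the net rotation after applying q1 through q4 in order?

q2 · q1 = -0.5313 + 0.635i + 0.5168j - 0.2177k
q3 · q2 · q1 = -0.1834 - 0.0965i + 0.6185j + 0.7579k
q4 · q3 · q2 · q1 = 0.0694 - 0.0346i + 0.637j + 0.7669k
0.0694 - 0.0346i + 0.637j + 0.7669k


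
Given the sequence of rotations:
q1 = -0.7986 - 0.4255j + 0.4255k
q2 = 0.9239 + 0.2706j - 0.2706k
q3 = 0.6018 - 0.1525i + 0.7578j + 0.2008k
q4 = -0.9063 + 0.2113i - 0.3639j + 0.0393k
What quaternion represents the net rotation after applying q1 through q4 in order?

q2 · q1 = -0.5075 - 0.6092j + 0.6092k
q3 · q2 · q1 = 0.0339 + 0.6614i - 0.6583j + 0.3576k
q4 · q3 · q2 · q1 = -0.4241 - 0.6965i + 0.5347j - 0.2212k
-0.4241 - 0.6965i + 0.5347j - 0.2212k


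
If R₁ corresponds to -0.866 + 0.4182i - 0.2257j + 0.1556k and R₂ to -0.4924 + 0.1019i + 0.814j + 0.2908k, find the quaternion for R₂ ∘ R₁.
0.5223 - 0.1019i - 0.488j - 0.6919k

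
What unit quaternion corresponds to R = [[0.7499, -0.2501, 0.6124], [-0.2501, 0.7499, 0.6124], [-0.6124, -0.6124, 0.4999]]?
0.866 - 0.3536i + 0.3536j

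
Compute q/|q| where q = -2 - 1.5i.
-0.8 - 0.6i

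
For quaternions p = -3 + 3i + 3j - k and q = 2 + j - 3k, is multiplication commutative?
No: pq = -12 - 2i + 12j + 10k ≠ -12 + 14i - 6j + 4k = qp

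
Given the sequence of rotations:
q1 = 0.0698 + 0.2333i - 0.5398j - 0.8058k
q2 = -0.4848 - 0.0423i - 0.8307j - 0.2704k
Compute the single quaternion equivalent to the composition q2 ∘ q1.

q2 · q1 = -0.6903 + 0.4074i + 0.1065j + 0.5884k
-0.6903 + 0.4074i + 0.1065j + 0.5884k


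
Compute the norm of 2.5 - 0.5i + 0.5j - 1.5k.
3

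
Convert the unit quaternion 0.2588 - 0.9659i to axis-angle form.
axis = (-1, 0, 0), θ = 5π/6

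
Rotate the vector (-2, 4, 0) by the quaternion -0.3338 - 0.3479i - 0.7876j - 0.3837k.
(2.238, 0.246, 3.864)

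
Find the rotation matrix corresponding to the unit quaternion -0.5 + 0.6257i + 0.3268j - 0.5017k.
[[0.283, -0.0927, -0.9546], [0.9107, -0.2864, 0.2978], [-0.301, -0.9536, 0.0034]]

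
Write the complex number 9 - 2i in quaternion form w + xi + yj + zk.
9 - 2i + 0j + 0k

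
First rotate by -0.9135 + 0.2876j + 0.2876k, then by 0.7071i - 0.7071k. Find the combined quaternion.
0.2034 - 0.4426i - 0.2034j + 0.8493k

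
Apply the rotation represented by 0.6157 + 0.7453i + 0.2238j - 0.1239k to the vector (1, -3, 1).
(-0.498, -0.367, -3.258)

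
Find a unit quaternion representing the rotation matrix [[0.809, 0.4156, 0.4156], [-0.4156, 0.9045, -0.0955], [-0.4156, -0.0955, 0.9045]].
0.9511 + 0.2185j - 0.2185k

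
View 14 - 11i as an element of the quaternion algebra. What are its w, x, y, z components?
14 - 11i + 0j + 0k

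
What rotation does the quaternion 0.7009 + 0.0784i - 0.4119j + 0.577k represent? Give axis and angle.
axis = (0.1099, -0.5775, 0.809), θ = 91°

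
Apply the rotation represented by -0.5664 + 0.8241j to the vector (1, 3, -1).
(0.575, 3, 1.292)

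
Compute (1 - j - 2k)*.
1 + j + 2k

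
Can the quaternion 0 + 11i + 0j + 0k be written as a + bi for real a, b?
Yes. The quaternion 11i has j- and k-coefficients y = z = 0, so it lies in the complex subalgebra spanned by 1 and i.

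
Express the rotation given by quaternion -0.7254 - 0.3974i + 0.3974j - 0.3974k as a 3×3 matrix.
[[0.3683, -0.8924, -0.2607], [0.2607, 0.3683, -0.8924], [0.8924, 0.2607, 0.3683]]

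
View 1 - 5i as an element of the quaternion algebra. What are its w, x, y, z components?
1 - 5i + 0j + 0k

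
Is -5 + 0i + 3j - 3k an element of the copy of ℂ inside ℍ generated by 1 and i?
No. The quaternion -5 + 3j - 3k has j-coefficient y = 3 and k-coefficient z = -3, not both zero, so it does not lie in the complex subalgebra spanned by 1 and i.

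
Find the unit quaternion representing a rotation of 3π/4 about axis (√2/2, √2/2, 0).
0.3827 + 0.6533i + 0.6533j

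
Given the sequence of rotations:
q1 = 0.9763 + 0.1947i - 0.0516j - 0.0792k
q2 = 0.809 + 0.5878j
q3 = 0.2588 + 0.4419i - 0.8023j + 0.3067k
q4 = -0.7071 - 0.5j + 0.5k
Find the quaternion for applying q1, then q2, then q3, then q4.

q2 · q1 = 0.8202 + 0.111i + 0.5321j - 0.1785k
q3 · q2 · q1 = 0.6449 + 0.3712i - 0.4074j + 0.5295k
q4 · q3 · q2 · q1 = -0.9245 - 0.3235i + 0.1512j + 0.1336k
-0.9245 - 0.3235i + 0.1512j + 0.1336k


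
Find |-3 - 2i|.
√13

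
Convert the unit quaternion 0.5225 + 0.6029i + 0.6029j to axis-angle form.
axis = (√2/2, √2/2, 0), θ = 117°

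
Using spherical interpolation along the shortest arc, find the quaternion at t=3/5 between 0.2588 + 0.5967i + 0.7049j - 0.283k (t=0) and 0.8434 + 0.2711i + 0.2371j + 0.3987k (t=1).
0.7082 + 0.4749i + 0.5035j + 0.1396k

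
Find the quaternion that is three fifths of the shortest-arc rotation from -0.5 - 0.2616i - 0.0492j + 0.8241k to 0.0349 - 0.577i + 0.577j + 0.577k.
-0.2049 - 0.5022i + 0.3605j + 0.7588k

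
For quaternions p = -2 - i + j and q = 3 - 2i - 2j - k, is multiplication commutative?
No: pq = -6 + 6j + 6k ≠ -6 + 2i + 8j - 2k = qp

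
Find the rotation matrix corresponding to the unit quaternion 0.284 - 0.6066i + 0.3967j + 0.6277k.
[[-0.1028, -0.8378, -0.5362], [-0.1247, -0.5239, 0.8426], [-0.9869, 0.1535, -0.0507]]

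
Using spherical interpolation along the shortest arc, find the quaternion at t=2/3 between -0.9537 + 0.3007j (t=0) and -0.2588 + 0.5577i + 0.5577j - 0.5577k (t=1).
-0.5862 + 0.4232i + 0.5461j - 0.4232k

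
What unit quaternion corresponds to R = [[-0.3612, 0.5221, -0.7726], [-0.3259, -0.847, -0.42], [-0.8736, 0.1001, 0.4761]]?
-0.2588 - 0.5024i - 0.0976j + 0.8192k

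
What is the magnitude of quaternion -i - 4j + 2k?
√21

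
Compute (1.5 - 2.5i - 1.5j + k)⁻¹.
0.1277 + 0.2128i + 0.1277j - 0.0851k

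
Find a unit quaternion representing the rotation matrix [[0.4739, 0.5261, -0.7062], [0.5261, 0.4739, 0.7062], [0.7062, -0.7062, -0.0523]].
0.6884 - 0.5129i - 0.5129j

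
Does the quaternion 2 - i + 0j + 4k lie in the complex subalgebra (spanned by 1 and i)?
No. The quaternion 2 - i + 4k has j-coefficient y = 0 and k-coefficient z = 4, not both zero, so it does not lie in the complex subalgebra spanned by 1 and i.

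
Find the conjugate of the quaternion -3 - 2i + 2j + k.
-3 + 2i - 2j - k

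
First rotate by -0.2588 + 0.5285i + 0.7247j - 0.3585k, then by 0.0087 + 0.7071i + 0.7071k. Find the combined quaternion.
-0.1225 - 0.6908i + 0.6335j + 0.3263k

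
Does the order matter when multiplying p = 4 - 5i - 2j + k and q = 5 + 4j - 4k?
Yes: pq = 32 - 21i - 14j - 31k ≠ 32 - 29i + 26j + 9k = qp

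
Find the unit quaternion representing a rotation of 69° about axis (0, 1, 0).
0.8241 + 0.5664j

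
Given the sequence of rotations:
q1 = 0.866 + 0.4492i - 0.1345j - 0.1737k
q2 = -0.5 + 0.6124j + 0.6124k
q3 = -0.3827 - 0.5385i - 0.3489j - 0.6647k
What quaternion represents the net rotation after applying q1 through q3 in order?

q2 · q1 = -0.2443 - 0.2486i + 0.8727j + 0.3421k
q3 · q2 · q1 = 0.4915 + 0.6874i + 0.1007j - 0.5252k
0.4915 + 0.6874i + 0.1007j - 0.5252k


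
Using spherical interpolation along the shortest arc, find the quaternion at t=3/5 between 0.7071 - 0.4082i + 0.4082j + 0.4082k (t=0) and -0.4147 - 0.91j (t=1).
0.5825 - 0.1809i + 0.7715j + 0.1809k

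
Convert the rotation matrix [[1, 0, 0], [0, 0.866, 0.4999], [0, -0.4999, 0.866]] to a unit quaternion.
0.9659 - 0.2588i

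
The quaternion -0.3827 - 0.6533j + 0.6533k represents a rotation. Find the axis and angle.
axis = (0, -√2/2, √2/2), θ = 5π/4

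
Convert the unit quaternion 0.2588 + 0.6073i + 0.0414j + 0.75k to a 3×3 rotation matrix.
[[-0.1284, -0.3379, 0.9324], [0.4385, -0.8626, -0.2522], [0.8895, 0.3764, 0.2589]]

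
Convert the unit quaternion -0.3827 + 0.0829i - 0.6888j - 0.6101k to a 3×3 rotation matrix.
[[-0.6933, -0.5812, 0.4261], [0.3528, 0.2418, 0.9039], [-0.6284, 0.777, 0.0374]]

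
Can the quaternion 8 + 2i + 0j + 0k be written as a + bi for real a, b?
Yes. The quaternion 8 + 2i has j- and k-coefficients y = z = 0, so it lies in the complex subalgebra spanned by 1 and i.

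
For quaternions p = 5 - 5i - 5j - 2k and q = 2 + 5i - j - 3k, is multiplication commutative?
No: pq = 24 + 28i - 40j + 11k ≠ 24 + 2i + 10j - 49k = qp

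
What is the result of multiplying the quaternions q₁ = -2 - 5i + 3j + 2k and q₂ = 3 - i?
-11 - 13i + 7j + 9k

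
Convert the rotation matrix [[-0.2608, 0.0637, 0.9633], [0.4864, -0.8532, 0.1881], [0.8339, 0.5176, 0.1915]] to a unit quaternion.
0.1392 + 0.5918i + 0.2324j + 0.7592k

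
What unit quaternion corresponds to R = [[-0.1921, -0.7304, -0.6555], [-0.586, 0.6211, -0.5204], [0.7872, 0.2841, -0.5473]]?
-0.4695 - 0.4284i + 0.7682j - 0.0769k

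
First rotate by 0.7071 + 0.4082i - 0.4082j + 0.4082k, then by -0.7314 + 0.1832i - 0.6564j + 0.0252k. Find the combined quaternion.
-0.8702 - 0.4267i - 0.2301j - 0.0876k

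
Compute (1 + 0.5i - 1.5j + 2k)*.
1 - 0.5i + 1.5j - 2k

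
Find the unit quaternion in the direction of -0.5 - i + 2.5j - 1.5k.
-0.1601 - 0.3203i + 0.8006j - 0.4804k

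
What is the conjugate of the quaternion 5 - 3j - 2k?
5 + 3j + 2k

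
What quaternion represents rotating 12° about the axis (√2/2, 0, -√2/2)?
0.9945 + 0.0739i - 0.0739k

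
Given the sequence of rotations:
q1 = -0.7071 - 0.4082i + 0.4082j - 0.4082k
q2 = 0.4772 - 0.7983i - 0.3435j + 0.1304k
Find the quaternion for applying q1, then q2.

q2 · q1 = -0.4698 + 0.4567i + 0.0586j - 0.7531k
-0.4698 + 0.4567i + 0.0586j - 0.7531k


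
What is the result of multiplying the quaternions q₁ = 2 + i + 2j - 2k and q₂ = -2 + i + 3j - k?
-13 + 4i + j + 3k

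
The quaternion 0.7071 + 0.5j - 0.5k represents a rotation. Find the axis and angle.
axis = (0, √2/2, -√2/2), θ = π/2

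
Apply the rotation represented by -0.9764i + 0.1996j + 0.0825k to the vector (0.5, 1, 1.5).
(-0.178, -1.066, -1.527)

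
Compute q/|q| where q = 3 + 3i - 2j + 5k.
0.4376 + 0.4376i - 0.2917j + 0.7293k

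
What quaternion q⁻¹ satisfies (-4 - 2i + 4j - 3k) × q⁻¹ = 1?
-0.0889 + 0.0444i - 0.0889j + 0.0667k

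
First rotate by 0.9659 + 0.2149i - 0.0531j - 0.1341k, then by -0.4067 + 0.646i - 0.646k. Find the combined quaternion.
-0.6183 + 0.5023i - 0.0306j - 0.6037k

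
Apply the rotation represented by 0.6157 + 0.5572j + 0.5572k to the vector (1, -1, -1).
(-0.242, -0.314, -1.686)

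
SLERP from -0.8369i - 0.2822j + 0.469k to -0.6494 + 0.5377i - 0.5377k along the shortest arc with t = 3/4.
0.5107 - 0.6541i - 0.078j + 0.5525k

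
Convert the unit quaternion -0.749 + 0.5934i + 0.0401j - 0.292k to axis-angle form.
axis = (0.8956, 0.0605, -0.4407), θ = 277°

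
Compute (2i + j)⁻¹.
-0.4i - 0.2j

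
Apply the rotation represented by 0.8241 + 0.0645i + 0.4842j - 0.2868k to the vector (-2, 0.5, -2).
(-1.988, 2.002, 0.539)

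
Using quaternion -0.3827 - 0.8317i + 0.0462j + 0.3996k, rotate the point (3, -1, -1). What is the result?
(2.5, 0.154, -2.174)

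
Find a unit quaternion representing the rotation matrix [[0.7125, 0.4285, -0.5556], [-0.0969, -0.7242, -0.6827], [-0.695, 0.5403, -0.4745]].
0.3584 + 0.8531i + 0.0972j - 0.3665k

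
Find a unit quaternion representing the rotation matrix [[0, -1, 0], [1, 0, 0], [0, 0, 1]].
0.7071 + 0.7071k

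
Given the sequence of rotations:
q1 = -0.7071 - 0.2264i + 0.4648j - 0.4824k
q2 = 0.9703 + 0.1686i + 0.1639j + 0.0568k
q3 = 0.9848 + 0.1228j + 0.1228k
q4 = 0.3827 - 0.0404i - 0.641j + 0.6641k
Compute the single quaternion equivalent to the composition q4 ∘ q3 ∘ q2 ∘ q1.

q2 · q1 = -0.6967 - 0.4444i + 0.4036j - 0.3928k
q3 · q2 · q1 = -0.6874 - 0.5354i + 0.2573j - 0.4178k
q4 · q3 · q2 · q1 = 0.1577 - 0.0802i + 0.1667j - 0.97k
0.1577 - 0.0802i + 0.1667j - 0.97k


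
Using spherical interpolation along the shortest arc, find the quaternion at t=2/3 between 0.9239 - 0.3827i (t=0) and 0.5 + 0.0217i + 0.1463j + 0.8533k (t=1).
0.7472 - 0.1376i + 0.1099j + 0.6409k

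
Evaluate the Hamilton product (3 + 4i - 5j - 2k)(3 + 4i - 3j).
-22 + 18i - 32j + 2k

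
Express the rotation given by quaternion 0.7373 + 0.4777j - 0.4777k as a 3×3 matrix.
[[0.0872, 0.7044, 0.7044], [-0.7044, 0.5436, -0.4564], [-0.7044, -0.4564, 0.5436]]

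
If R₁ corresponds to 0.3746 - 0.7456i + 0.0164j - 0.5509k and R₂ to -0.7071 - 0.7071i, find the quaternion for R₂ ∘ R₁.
-0.7921 + 0.2623i - 0.4011j + 0.3779k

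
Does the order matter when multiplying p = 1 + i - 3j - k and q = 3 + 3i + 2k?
Yes: pq = 2 - 14j + 8k ≠ 2 + 12i - 4j - 10k = qp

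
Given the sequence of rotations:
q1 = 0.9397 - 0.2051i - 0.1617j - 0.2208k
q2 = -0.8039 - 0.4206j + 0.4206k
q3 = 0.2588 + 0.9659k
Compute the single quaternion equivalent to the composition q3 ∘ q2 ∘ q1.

q2 · q1 = -0.7306 + 0.3258i - 0.3515j + 0.4865k
q3 · q2 · q1 = -0.659 + 0.4238i + 0.2237j - 0.5798k
-0.659 + 0.4238i + 0.2237j - 0.5798k


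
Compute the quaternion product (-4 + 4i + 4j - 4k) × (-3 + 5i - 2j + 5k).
20 - 20i - 44j - 36k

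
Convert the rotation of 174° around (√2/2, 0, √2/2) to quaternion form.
0.0523 + 0.7061i + 0.7061k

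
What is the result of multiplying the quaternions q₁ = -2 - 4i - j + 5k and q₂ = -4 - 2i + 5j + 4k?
-15 - 9i - 50k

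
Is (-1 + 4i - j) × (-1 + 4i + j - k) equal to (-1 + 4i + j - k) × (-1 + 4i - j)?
No: pq = -14 - 7i + 4j + 9k ≠ -14 - 9i - 4j - 7k = qp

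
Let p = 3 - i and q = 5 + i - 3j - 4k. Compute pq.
16 - 2i - 13j - 9k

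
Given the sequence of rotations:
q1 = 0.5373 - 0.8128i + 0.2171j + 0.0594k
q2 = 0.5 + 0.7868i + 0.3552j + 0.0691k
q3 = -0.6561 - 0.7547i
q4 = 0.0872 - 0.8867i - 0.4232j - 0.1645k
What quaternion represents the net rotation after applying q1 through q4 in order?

q2 · q1 = 0.8269 + 0.0224i + 0.1965j + 0.5263k
q3 · q2 · q1 = -0.5256 - 0.6388i + 0.2683j - 0.4936k
q4 · q3 · q2 · q1 = -0.5799 + 0.6634i - 0.0868j - 0.4648k
-0.5799 + 0.6634i - 0.0868j - 0.4648k


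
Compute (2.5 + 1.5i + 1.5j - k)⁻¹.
0.2128 - 0.1277i - 0.1277j + 0.0851k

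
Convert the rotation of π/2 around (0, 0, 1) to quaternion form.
0.7071 + 0.7071k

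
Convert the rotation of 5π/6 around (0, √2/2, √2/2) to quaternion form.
0.2588 + 0.683j + 0.683k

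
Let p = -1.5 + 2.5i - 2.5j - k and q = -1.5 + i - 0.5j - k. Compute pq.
-2.5 - 3.25i + 6j + 4.25k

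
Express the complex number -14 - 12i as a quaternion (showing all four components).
-14 - 12i + 0j + 0k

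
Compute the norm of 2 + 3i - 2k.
√17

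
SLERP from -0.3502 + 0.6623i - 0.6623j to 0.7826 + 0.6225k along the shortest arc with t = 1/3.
-0.6165 + 0.5229i - 0.5229j - 0.2705k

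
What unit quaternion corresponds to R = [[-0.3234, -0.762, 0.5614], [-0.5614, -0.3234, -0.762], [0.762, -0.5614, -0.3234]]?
0.0872 + 0.5752i - 0.5752j + 0.5752k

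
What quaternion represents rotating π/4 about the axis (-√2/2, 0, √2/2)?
0.9239 - 0.2706i + 0.2706k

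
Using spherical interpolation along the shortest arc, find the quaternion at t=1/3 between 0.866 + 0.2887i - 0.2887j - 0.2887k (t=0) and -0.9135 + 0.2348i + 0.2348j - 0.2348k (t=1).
0.9427 + 0.118i - 0.2889j - 0.118k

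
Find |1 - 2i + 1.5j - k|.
2.872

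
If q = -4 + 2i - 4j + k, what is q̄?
-4 - 2i + 4j - k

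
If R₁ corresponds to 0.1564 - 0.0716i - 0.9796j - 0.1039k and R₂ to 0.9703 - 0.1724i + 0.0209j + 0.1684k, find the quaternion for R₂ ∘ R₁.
0.1774 + 0.0664i - 0.9772j + 0.0959k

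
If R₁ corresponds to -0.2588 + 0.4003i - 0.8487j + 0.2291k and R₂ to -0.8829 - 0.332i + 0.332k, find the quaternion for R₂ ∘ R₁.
0.2853 + 0.0143i + 0.9583j - 0.0064k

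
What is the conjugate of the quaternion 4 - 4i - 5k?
4 + 4i + 5k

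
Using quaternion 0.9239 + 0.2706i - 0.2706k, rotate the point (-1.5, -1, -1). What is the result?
(-1.634, 0.543, -1.134)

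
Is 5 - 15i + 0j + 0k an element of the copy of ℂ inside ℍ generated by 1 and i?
Yes. The quaternion 5 - 15i has j- and k-coefficients y = z = 0, so it lies in the complex subalgebra spanned by 1 and i.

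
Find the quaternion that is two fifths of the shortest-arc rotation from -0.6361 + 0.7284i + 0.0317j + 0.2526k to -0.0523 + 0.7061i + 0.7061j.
-0.4473 + 0.8081i + 0.3444j + 0.1681k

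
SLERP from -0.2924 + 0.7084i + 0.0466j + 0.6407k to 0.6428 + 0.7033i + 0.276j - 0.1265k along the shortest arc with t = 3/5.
0.3208 + 0.8873i + 0.2275j + 0.241k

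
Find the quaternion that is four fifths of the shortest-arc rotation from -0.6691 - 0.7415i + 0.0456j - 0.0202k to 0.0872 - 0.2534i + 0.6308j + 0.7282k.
-0.1102 - 0.4437i + 0.5925j + 0.6633k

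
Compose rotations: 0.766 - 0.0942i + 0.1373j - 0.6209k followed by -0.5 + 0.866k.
0.1547 - 0.0718i - 0.1502j + 0.9738k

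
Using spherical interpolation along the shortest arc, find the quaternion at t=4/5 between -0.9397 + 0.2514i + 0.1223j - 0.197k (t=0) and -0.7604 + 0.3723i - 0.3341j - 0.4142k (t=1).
-0.8176 + 0.3564i - 0.2467j - 0.3791k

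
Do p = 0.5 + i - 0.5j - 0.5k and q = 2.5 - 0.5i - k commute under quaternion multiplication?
No: pq = 1.25 + 2.75i - 2k ≠ 1.25 + 1.75i - 2.5j - 1.5k = qp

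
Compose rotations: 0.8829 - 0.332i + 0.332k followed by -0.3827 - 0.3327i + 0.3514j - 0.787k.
-0.1871 - 0.05i + 0.682j - 0.7052k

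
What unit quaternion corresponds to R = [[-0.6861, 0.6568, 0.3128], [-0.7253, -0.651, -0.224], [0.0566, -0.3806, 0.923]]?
-0.3827 + 0.1023i - 0.1674j + 0.9028k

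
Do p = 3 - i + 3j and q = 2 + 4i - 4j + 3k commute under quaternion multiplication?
No: pq = 22 + 19i - 3j + k ≠ 22 + i - 9j + 17k = qp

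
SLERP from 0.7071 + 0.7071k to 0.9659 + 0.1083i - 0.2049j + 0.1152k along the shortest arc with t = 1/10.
0.7516 + 0.0118i - 0.0222j + 0.6592k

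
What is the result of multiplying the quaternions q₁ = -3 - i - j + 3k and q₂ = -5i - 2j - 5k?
8 + 26i - 14j + 12k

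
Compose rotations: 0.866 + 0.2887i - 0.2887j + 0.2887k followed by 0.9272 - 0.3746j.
0.6948 + 0.1595i - 0.5921j + 0.3758k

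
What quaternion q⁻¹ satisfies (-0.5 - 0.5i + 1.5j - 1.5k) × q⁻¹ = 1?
-0.1 + 0.1i - 0.3j + 0.3k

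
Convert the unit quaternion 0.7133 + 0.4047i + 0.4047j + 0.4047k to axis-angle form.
axis = (√3/3, √3/3, √3/3), θ = 89°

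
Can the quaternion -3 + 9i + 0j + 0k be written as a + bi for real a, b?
Yes. The quaternion -3 + 9i has j- and k-coefficients y = z = 0, so it lies in the complex subalgebra spanned by 1 and i.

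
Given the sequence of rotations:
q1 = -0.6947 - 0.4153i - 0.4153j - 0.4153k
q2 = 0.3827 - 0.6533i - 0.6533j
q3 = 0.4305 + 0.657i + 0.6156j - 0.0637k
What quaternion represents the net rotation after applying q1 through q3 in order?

q2 · q1 = -0.8085 + 0.5662i + 0.0236j - 0.1589k
q3 · q2 · q1 = -0.7447 - 0.3838i - 0.4192j - 0.35k
-0.7447 - 0.3838i - 0.4192j - 0.35k


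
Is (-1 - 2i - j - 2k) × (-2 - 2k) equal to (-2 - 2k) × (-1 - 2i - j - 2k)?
No: pq = -2 + 6i - 2j + 6k ≠ -2 + 2i + 6j + 6k = qp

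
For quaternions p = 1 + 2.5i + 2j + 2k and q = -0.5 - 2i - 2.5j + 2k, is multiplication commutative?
No: pq = 5.5 + 5.75i - 12.5j - 1.25k ≠ 5.5 - 12.25i + 5.5j + 3.25k = qp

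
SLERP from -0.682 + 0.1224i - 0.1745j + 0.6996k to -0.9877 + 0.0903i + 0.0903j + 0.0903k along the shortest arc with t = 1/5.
-0.7814 + 0.1212i - 0.1247j + 0.5993k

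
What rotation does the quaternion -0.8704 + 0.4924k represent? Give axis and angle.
axis = (0, 0, 1), θ = 301°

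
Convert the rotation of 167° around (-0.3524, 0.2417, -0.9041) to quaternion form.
0.1132 - 0.3501i + 0.2401j - 0.8983k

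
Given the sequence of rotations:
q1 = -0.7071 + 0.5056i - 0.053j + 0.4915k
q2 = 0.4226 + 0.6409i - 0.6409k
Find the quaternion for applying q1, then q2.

q2 · q1 = -0.3079 - 0.2735i - 0.6614j + 0.6269k
-0.3079 - 0.2735i - 0.6614j + 0.6269k


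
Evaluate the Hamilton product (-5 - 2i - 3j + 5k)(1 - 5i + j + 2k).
-22 + 12i - 29j - 22k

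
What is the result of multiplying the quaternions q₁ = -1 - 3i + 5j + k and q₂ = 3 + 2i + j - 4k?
2 - 32i + 4j - 6k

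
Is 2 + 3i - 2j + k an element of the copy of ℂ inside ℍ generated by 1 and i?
No. The quaternion 2 + 3i - 2j + k has j-coefficient y = -2 and k-coefficient z = 1, not both zero, so it does not lie in the complex subalgebra spanned by 1 and i.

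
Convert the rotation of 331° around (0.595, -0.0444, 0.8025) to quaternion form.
-0.9681 + 0.149i - 0.0111j + 0.2009k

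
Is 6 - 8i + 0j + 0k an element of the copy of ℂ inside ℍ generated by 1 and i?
Yes. The quaternion 6 - 8i has j- and k-coefficients y = z = 0, so it lies in the complex subalgebra spanned by 1 and i.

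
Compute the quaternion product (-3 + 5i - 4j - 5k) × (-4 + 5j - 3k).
17 + 17i + 16j + 54k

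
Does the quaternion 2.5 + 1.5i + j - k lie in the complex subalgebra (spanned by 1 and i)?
No. The quaternion 2.5 + 1.5i + j - k has j-coefficient y = 1 and k-coefficient z = -1, not both zero, so it does not lie in the complex subalgebra spanned by 1 and i.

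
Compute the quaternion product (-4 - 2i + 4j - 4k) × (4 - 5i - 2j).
-18 + 4i + 44j + 8k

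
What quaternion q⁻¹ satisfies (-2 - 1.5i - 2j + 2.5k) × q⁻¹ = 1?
-0.1212 + 0.0909i + 0.1212j - 0.1515k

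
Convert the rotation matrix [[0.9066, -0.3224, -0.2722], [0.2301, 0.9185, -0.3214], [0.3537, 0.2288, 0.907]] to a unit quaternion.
0.9659 + 0.1424i - 0.162j + 0.143k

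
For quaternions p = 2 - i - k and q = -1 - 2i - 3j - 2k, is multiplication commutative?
No: pq = -6 - 6i - 6j ≠ -6 - 6j - 6k = qp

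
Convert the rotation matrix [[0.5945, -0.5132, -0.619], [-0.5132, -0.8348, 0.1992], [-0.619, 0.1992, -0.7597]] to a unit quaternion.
0.8929i - 0.2874j - 0.3466k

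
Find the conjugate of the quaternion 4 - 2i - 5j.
4 + 2i + 5j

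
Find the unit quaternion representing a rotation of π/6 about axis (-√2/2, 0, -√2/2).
0.9659 - 0.183i - 0.183k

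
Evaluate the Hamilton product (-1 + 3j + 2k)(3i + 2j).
-6 - 7i + 4j - 9k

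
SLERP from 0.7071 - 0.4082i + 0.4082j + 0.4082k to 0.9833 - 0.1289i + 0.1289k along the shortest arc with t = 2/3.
0.9324 - 0.2341i + 0.1448j + 0.2341k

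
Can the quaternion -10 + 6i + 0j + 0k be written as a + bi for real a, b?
Yes. The quaternion -10 + 6i has j- and k-coefficients y = z = 0, so it lies in the complex subalgebra spanned by 1 and i.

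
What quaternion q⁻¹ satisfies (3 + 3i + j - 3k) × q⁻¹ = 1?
0.1071 - 0.1071i - 0.0357j + 0.1071k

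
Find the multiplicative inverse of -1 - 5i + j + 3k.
-0.0278 + 0.1389i - 0.0278j - 0.0833k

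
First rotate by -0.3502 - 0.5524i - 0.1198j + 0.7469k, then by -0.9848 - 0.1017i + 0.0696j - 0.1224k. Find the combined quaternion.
0.3885 + 0.6169i + 0.2372j - 0.6421k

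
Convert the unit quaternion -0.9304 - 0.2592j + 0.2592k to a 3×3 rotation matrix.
[[0.7313, 0.4823, 0.4823], [-0.4823, 0.8656, -0.1344], [-0.4823, -0.1344, 0.8656]]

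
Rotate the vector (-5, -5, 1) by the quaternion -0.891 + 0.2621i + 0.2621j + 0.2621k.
(-6.978, -1.373, -0.649)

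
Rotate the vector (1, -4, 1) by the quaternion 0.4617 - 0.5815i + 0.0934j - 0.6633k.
(-1.055, 1.917, 3.635)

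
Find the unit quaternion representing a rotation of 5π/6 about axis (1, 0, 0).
0.2588 + 0.9659i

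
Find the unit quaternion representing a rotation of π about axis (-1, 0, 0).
-i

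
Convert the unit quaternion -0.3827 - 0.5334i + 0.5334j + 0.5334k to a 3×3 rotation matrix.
[[-0.1381, -0.1608, -0.9773], [-0.9773, -0.1381, 0.1608], [-0.1608, 0.9773, -0.1381]]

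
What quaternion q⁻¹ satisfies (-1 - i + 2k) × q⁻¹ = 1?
-0.1667 + 0.1667i - 0.3333k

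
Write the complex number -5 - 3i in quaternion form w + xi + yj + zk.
-5 - 3i + 0j + 0k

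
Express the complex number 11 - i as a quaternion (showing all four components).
11 - i + 0j + 0k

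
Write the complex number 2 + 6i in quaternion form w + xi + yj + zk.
2 + 6i + 0j + 0k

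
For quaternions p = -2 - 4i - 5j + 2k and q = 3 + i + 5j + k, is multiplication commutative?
No: pq = 21 - 29i - 19j - 11k ≠ 21 + i - 31j + 19k = qp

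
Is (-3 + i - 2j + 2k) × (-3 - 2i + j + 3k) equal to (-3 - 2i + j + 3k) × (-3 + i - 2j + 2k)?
No: pq = 7 - 5i - 4j - 18k ≠ 7 + 11i + 10j - 12k = qp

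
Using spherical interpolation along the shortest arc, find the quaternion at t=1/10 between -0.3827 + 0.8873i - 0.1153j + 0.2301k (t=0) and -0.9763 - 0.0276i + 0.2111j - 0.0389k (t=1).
-0.4921 + 0.8399i - 0.0819j + 0.2137k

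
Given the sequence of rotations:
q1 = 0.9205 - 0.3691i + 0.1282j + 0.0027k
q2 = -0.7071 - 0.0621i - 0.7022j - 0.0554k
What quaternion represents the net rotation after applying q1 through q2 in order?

q2 · q1 = -0.5836 + 0.209i - 0.7164j - 0.32k
-0.5836 + 0.209i - 0.7164j - 0.32k
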